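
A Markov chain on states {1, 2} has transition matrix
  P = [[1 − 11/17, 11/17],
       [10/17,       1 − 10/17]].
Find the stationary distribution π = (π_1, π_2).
π_1 = 10/21, π_2 = 11/21

Solve πP = π with π_1 + π_2 = 1. From πP = π: π_1 · (1 − 11/17) + π_2 · 10/17 = π_1 ⇒ π_2 · 10/17 = π_1 · 11/17 ⇒ π_2/π_1 = (11/17)/(10/17) = 11/10. Together with π_1 + π_2 = 1:
  π_1 = (10/17)/(11/17 + 10/17) = (10/17)/(21/17) = 10/21,
  π_2 = (11/17)/(11/17 + 10/17) = (11/17)/(21/17) = 11/21.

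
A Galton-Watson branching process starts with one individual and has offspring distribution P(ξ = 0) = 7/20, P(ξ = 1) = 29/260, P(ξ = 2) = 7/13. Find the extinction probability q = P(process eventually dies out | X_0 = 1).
q = 13/20

The pgf is f(s) = 7/20 + 29/260·s + 7/13·s². The extinction probability q is the smallest fixed point of f in [0, 1]. Setting s = f(s):
  7/13·s² + (29/260 − 1)·s + 7/20 = 0
  7/13·s² − (7/20 + 7/13)·s + 7/20 = 0
which factors as (s − 1)·(7/13·s − 7/20) = 0, giving roots s = 1 and s = (7/20)/(7/13) = 13/20.
Mean offspring μ = 29/260 + 2·7/13 = 309/260 > 1 (supercritical), so q < 1. The extinction probability is the smaller root: q = (7/20)/(7/13) = 13/20.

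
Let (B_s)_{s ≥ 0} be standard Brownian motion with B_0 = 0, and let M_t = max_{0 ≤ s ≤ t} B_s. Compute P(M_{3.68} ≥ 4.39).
P(M_{3.68} ≥ 4.39) = 2·P(B_{3.68} ≥ 4.39) = 2(1 − Φ(4.39/√3.68)) ≈ 0.0221

By the reflection principle for Brownian motion, P(M_t ≥ a) = 2 · P(B_t ≥ a) for a ≥ 0. Since B_t ~ N(0, t), P(B_t ≥ 4.39) = 1 − Φ(4.39/√t) = 1 − Φ(4.39/√3.68) = 1 − Φ(2.2884). So
  P(M_{3.68} ≥ 4.39) = 2(1 − Φ(2.2884)) ≈ 0.0221.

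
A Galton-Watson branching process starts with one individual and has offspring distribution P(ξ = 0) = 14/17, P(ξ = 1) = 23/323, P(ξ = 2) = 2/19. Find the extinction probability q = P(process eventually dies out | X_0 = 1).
q = 1

Mean offspring μ = 0·14/17 + 1·23/323 + 2·2/19 = 91/323 ≤ 1. For μ ≤ 1 with offspring not concentrated at 1, the Galton-Watson process goes extinct almost surely, so q = 1.
(Algebraic check: The pgf is f(s) = 14/17 + 23/323·s + 2/19·s². The extinction probability q is the smallest fixed point of f in [0, 1]. Setting s = f(s):
  2/19·s² + (23/323 − 1)·s + 14/17 = 0
  2/19·s² − (14/17 + 2/19)·s + 14/17 = 0
which factors as (s − 1)·(2/19·s − 14/17) = 0, giving roots s = 1 and s = (14/17)/(2/19) = 133/17. Since 133/17 ≥ 1, the smallest root in [0, 1] is s = 1.)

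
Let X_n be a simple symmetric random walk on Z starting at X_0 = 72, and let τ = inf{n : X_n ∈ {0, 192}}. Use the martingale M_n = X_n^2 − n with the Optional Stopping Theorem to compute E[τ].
E[τ] = 8640

M_n = X_n^2 − n is a martingale (since E[X_{n+1}^2 | F_n] = X_n^2 + 1). By OST (τ has finite mean in a bounded region), E[M_τ] = E[M_0] = X_0^2 − 0 = 72^2 = 5184. Also E[M_τ] = E[X_τ^2] − E[τ]. The walk exits at 0 or 192, with P(hit 192 first) = 72/192, so E[X_τ^2] = 192^2 · 72/192 + 0 = 13824. Thus E[τ] = E[X_τ^2] − E[M_τ] = 13824 − 5184 = 8640 = 72(192 − 72) = 8640.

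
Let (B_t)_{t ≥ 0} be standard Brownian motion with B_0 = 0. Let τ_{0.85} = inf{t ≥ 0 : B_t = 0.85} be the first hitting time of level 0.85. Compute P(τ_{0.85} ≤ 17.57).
P(τ_{0.85} ≤ 17.57) = 2(1 − Φ(0.85/√17.57)) = 2(1 − Φ(0.2028)) ≈ 0.8393

By the reflection principle for standard BM, P(τ_b ≤ t) = 2 · P(B_t ≥ b). Since B_t ~ N(0, t), P(B_t ≥ 0.85) = 1 − Φ(0.85/√t) = 1 − Φ(0.85/√17.57) = 1 − Φ(0.2028) ≈ 0.41965. Doubling: P(τ_{0.85} ≤ 17.57) ≈ 2 · 0.41965 = 0.83930 ≈ 0.8393.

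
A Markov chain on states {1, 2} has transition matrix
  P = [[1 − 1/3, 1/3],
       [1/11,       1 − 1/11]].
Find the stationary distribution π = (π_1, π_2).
π_1 = 3/14, π_2 = 11/14

Solve πP = π with π_1 + π_2 = 1. From πP = π: π_1 · (1 − 1/3) + π_2 · 1/11 = π_1 ⇒ π_2 · 1/11 = π_1 · 1/3 ⇒ π_2/π_1 = (1/3)/(1/11) = 11/3. Together with π_1 + π_2 = 1:
  π_1 = (1/11)/(1/3 + 1/11) = (1/11)/(14/33) = 3/14,
  π_2 = (1/3)/(1/3 + 1/11) = (1/3)/(14/33) = 11/14.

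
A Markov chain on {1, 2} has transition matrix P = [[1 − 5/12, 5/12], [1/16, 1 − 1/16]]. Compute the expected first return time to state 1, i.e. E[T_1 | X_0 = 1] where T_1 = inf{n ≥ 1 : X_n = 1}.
E[T_1 | X_0 = 1] = 1/π_1 = 23/3

For an irreducible recurrent Markov chain with stationary distribution π, E[T_i | X_0 = i] = 1/π_i (Kac's formula). Here π_1 = (1/16)/(5/12 + 1/16) = (1/16)/(23/48) = 3/23, so E[T_1 | X_0 = 1] = 1/π_1 = (5/12 + 1/16)/(1/16) = (23/48)/(1/16) = 23/3.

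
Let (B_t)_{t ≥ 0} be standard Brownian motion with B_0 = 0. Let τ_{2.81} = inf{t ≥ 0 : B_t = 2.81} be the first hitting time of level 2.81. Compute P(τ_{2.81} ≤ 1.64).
P(τ_{2.81} ≤ 1.64) = 2(1 − Φ(2.81/√1.64)) = 2(1 − Φ(2.1942)) ≈ 0.0282

By the reflection principle for standard BM, P(τ_b ≤ t) = 2 · P(B_t ≥ b). Since B_t ~ N(0, t), P(B_t ≥ 2.81) = 1 − Φ(2.81/√t) = 1 − Φ(2.81/√1.64) = 1 − Φ(2.1942) ≈ 0.01411. Doubling: P(τ_{2.81} ≤ 1.64) ≈ 2 · 0.01411 = 0.02822 ≈ 0.0282.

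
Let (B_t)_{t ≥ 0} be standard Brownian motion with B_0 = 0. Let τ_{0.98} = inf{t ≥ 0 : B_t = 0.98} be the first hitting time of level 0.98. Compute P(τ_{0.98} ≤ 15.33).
P(τ_{0.98} ≤ 15.33) = 2(1 − Φ(0.98/√15.33)) = 2(1 − Φ(0.2503)) ≈ 0.8024

By the reflection principle for standard BM, P(τ_b ≤ t) = 2 · P(B_t ≥ b). Since B_t ~ N(0, t), P(B_t ≥ 0.98) = 1 − Φ(0.98/√t) = 1 − Φ(0.98/√15.33) = 1 − Φ(0.2503) ≈ 0.40118. Doubling: P(τ_{0.98} ≤ 15.33) ≈ 2 · 0.40118 = 0.80236 ≈ 0.8024.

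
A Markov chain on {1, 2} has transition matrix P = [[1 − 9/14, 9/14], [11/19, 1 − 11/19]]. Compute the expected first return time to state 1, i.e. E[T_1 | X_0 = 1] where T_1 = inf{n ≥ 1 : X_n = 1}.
E[T_1 | X_0 = 1] = 1/π_1 = 325/154

For an irreducible recurrent Markov chain with stationary distribution π, E[T_i | X_0 = i] = 1/π_i (Kac's formula). Here π_1 = (11/19)/(9/14 + 11/19) = (11/19)/(325/266) = 154/325, so E[T_1 | X_0 = 1] = 1/π_1 = (9/14 + 11/19)/(11/19) = (325/266)/(11/19) = 325/154.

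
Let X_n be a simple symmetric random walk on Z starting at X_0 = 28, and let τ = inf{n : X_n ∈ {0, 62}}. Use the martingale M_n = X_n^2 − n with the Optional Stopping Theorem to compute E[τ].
E[τ] = 952

M_n = X_n^2 − n is a martingale (since E[X_{n+1}^2 | F_n] = X_n^2 + 1). By OST (τ has finite mean in a bounded region), E[M_τ] = E[M_0] = X_0^2 − 0 = 28^2 = 784. Also E[M_τ] = E[X_τ^2] − E[τ]. The walk exits at 0 or 62, with P(hit 62 first) = 28/62, so E[X_τ^2] = 62^2 · 28/62 + 0 = 1736. Thus E[τ] = E[X_τ^2] − E[M_τ] = 1736 − 784 = 952 = 28(62 − 28) = 952.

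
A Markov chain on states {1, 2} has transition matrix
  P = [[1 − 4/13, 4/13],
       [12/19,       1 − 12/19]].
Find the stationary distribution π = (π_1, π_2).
π_1 = 39/58, π_2 = 19/58

Solve πP = π with π_1 + π_2 = 1. From πP = π: π_1 · (1 − 4/13) + π_2 · 12/19 = π_1 ⇒ π_2 · 12/19 = π_1 · 4/13 ⇒ π_2/π_1 = (4/13)/(12/19) = 19/39. Together with π_1 + π_2 = 1:
  π_1 = (12/19)/(4/13 + 12/19) = (12/19)/(232/247) = 39/58,
  π_2 = (4/13)/(4/13 + 12/19) = (4/13)/(232/247) = 19/58.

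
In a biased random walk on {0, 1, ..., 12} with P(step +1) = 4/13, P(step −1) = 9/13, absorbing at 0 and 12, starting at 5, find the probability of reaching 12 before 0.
P(hit 12 before 0) = (1 − (9/4)^5) / (1 − (9/4)^12) = 190136320/56482551853

Let u_k denote P(reach 12 before 0 | start at k). Boundary: u_0 = 0, u_12 = 1. Recurrence: u_k = 4/13·u_{k+1} + 9/13·u_{k-1} for 1 ≤ k ≤ 11. Try u_k = A + B·r^k with r = q/p = (9/13)/(4/13) = 9/4. Substitution satisfies the recurrence; boundary conditions give:
  u_k = (1 − r^k) / (1 − r^N) = (1 − (9/4)^5) / (1 − (9/4)^12) = 190136320/56482551853.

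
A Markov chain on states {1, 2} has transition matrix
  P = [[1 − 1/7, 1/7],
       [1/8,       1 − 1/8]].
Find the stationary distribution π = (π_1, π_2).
π_1 = 7/15, π_2 = 8/15

Solve πP = π with π_1 + π_2 = 1. From πP = π: π_1 · (1 − 1/7) + π_2 · 1/8 = π_1 ⇒ π_2 · 1/8 = π_1 · 1/7 ⇒ π_2/π_1 = (1/7)/(1/8) = 8/7. Together with π_1 + π_2 = 1:
  π_1 = (1/8)/(1/7 + 1/8) = (1/8)/(15/56) = 7/15,
  π_2 = (1/7)/(1/7 + 1/8) = (1/7)/(15/56) = 8/15.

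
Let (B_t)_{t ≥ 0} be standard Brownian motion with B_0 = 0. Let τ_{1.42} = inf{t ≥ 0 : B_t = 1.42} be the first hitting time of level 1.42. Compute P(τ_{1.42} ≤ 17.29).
P(τ_{1.42} ≤ 17.29) = 2(1 − Φ(1.42/√17.29)) = 2(1 − Φ(0.3415)) ≈ 0.7327

By the reflection principle for standard BM, P(τ_b ≤ t) = 2 · P(B_t ≥ b). Since B_t ~ N(0, t), P(B_t ≥ 1.42) = 1 − Φ(1.42/√t) = 1 − Φ(1.42/√17.29) = 1 − Φ(0.3415) ≈ 0.36636. Doubling: P(τ_{1.42} ≤ 17.29) ≈ 2 · 0.36636 = 0.73272 ≈ 0.7327.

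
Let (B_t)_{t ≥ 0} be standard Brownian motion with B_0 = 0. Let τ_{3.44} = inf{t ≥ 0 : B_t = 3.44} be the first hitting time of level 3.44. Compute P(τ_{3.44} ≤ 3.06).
P(τ_{3.44} ≤ 3.06) = 2(1 − Φ(3.44/√3.06)) = 2(1 − Φ(1.9665)) ≈ 0.0492

By the reflection principle for standard BM, P(τ_b ≤ t) = 2 · P(B_t ≥ b). Since B_t ~ N(0, t), P(B_t ≥ 3.44) = 1 − Φ(3.44/√t) = 1 − Φ(3.44/√3.06) = 1 − Φ(1.9665) ≈ 0.02462. Doubling: P(τ_{3.44} ≤ 3.06) ≈ 2 · 0.02462 = 0.04924 ≈ 0.0492.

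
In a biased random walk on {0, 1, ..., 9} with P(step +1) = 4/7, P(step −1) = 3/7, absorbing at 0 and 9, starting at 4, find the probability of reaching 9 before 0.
P(hit 9 before 0) = (1 − (3/4)^4) / (1 − (3/4)^9) = 179200/242461

Let u_k denote P(reach 9 before 0 | start at k). Boundary: u_0 = 0, u_9 = 1. Recurrence: u_k = 4/7·u_{k+1} + 3/7·u_{k-1} for 1 ≤ k ≤ 8. Try u_k = A + B·r^k with r = q/p = (3/7)/(4/7) = 3/4. Substitution satisfies the recurrence; boundary conditions give:
  u_k = (1 − r^k) / (1 − r^N) = (1 − (3/4)^4) / (1 − (3/4)^9) = 179200/242461.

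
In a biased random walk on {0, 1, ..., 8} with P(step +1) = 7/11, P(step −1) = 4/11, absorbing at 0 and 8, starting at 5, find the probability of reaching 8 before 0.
P(hit 8 before 0) = (1 − (4/7)^5) / (1 − (4/7)^8) = 1804523/1899755

Let u_k denote P(reach 8 before 0 | start at k). Boundary: u_0 = 0, u_8 = 1. Recurrence: u_k = 7/11·u_{k+1} + 4/11·u_{k-1} for 1 ≤ k ≤ 7. Try u_k = A + B·r^k with r = q/p = (4/11)/(7/11) = 4/7. Substitution satisfies the recurrence; boundary conditions give:
  u_k = (1 − r^k) / (1 − r^N) = (1 − (4/7)^5) / (1 − (4/7)^8) = 1804523/1899755.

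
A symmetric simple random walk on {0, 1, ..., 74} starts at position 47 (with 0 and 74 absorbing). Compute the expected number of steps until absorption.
E[τ | X_0 = 47] = 1269

Let v_k = E[τ | X_0 = k]. Boundary: v_0 = v_74 = 0. Recurrence: v_k = 1 + (v_{k-1} + v_{k+1})/2 for 1 ≤ k ≤ 73. The particular solution to v_k − (v_{k-1} + v_{k+1})/2 = 1 is v_k = −k^2. Adding homogeneous solution A + B k and matching boundaries gives v_k = k (74 − k). Substituting k = 47: v_47 = 47 · 27 = 1269.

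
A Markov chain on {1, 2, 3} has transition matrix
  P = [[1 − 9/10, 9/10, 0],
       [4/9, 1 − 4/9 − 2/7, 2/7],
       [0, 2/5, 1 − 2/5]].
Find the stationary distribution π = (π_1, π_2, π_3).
π = (70/313, 567/1252, 405/1252)

This is a birth-death chain on three states, which satisfies detailed balance: π_1 · P_{12} = π_2 · P_{21} and π_2 · P_{23} = π_3 · P_{32}.
From π_1 · 9/10 = π_2 · 4/9: π_2/π_1 = (9/10)/(4/9) = 81/40.
From π_2 · 2/7 = π_3 · 2/5: π_3/π_2 = (2/7)/(2/5) = 5/7.
Take π_1 proportional to 1; then unnormalized π = (1, 81/40, 81/56). Normalize by dividing by the sum 313/70:
  π = (70/313, 567/1252, 405/1252).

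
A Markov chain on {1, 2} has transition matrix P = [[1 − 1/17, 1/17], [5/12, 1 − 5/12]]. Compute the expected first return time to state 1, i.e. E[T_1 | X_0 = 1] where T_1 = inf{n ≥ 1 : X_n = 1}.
E[T_1 | X_0 = 1] = 1/π_1 = 97/85

For an irreducible recurrent Markov chain with stationary distribution π, E[T_i | X_0 = i] = 1/π_i (Kac's formula). Here π_1 = (5/12)/(1/17 + 5/12) = (5/12)/(97/204) = 85/97, so E[T_1 | X_0 = 1] = 1/π_1 = (1/17 + 5/12)/(5/12) = (97/204)/(5/12) = 97/85.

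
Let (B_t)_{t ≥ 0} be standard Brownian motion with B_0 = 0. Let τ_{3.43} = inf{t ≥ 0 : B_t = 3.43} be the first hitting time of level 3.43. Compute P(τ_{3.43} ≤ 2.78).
P(τ_{3.43} ≤ 2.78) = 2(1 − Φ(3.43/√2.78)) = 2(1 − Φ(2.0572)) ≈ 0.0397

By the reflection principle for standard BM, P(τ_b ≤ t) = 2 · P(B_t ≥ b). Since B_t ~ N(0, t), P(B_t ≥ 3.43) = 1 − Φ(3.43/√t) = 1 − Φ(3.43/√2.78) = 1 − Φ(2.0572) ≈ 0.01983. Doubling: P(τ_{3.43} ≤ 2.78) ≈ 2 · 0.01983 = 0.03966 ≈ 0.0397.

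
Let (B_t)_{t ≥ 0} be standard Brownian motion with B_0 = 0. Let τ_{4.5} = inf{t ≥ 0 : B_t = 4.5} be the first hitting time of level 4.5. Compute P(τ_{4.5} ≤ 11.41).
P(τ_{4.5} ≤ 11.41) = 2(1 − Φ(4.5/√11.41)) = 2(1 − Φ(1.3322)) ≈ 0.1828

By the reflection principle for standard BM, P(τ_b ≤ t) = 2 · P(B_t ≥ b). Since B_t ~ N(0, t), P(B_t ≥ 4.5) = 1 − Φ(4.5/√t) = 1 − Φ(4.5/√11.41) = 1 − Φ(1.3322) ≈ 0.09140. Doubling: P(τ_{4.5} ≤ 11.41) ≈ 2 · 0.09140 = 0.18280 ≈ 0.1828.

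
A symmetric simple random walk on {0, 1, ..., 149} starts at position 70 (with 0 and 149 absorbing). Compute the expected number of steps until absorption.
E[τ | X_0 = 70] = 5530

Let v_k = E[τ | X_0 = k]. Boundary: v_0 = v_149 = 0. Recurrence: v_k = 1 + (v_{k-1} + v_{k+1})/2 for 1 ≤ k ≤ 148. The particular solution to v_k − (v_{k-1} + v_{k+1})/2 = 1 is v_k = −k^2. Adding homogeneous solution A + B k and matching boundaries gives v_k = k (149 − k). Substituting k = 70: v_70 = 70 · 79 = 5530.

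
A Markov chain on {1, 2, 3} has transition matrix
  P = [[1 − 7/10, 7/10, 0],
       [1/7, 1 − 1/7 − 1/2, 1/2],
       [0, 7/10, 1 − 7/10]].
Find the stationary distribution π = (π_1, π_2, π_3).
π = (5/47, 49/94, 35/94)

This is a birth-death chain on three states, which satisfies detailed balance: π_1 · P_{12} = π_2 · P_{21} and π_2 · P_{23} = π_3 · P_{32}.
From π_1 · 7/10 = π_2 · 1/7: π_2/π_1 = (7/10)/(1/7) = 49/10.
From π_2 · 1/2 = π_3 · 7/10: π_3/π_2 = (1/2)/(7/10) = 5/7.
Take π_1 proportional to 1; then unnormalized π = (1, 49/10, 7/2). Normalize by dividing by the sum 47/5:
  π = (5/47, 49/94, 35/94).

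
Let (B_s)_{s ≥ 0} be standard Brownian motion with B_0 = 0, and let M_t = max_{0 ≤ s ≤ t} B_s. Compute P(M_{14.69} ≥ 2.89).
P(M_{14.69} ≥ 2.89) = 2·P(B_{14.69} ≥ 2.89) = 2(1 − Φ(2.89/√14.69)) ≈ 0.4508

By the reflection principle for Brownian motion, P(M_t ≥ a) = 2 · P(B_t ≥ a) for a ≥ 0. Since B_t ~ N(0, t), P(B_t ≥ 2.89) = 1 − Φ(2.89/√t) = 1 − Φ(2.89/√14.69) = 1 − Φ(0.7540). So
  P(M_{14.69} ≥ 2.89) = 2(1 − Φ(0.7540)) ≈ 0.4508.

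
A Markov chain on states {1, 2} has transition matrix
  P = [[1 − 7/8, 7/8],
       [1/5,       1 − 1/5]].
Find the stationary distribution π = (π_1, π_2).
π_1 = 8/43, π_2 = 35/43

Solve πP = π with π_1 + π_2 = 1. From πP = π: π_1 · (1 − 7/8) + π_2 · 1/5 = π_1 ⇒ π_2 · 1/5 = π_1 · 7/8 ⇒ π_2/π_1 = (7/8)/(1/5) = 35/8. Together with π_1 + π_2 = 1:
  π_1 = (1/5)/(7/8 + 1/5) = (1/5)/(43/40) = 8/43,
  π_2 = (7/8)/(7/8 + 1/5) = (7/8)/(43/40) = 35/43.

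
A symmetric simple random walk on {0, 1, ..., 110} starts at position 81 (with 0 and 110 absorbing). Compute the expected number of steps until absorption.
E[τ | X_0 = 81] = 2349

Let v_k = E[τ | X_0 = k]. Boundary: v_0 = v_110 = 0. Recurrence: v_k = 1 + (v_{k-1} + v_{k+1})/2 for 1 ≤ k ≤ 109. The particular solution to v_k − (v_{k-1} + v_{k+1})/2 = 1 is v_k = −k^2. Adding homogeneous solution A + B k and matching boundaries gives v_k = k (110 − k). Substituting k = 81: v_81 = 81 · 29 = 2349.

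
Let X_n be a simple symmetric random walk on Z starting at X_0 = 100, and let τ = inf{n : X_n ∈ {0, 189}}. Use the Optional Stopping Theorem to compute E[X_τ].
E[X_τ] = 100

X_n is a martingale and τ is a bounded-mean stopping time (indeed τ is finite a.s. with bounded expectation since the walk is in a bounded region). By the OST, E[X_τ] = E[X_0] = 100. Equivalently: E[X_τ] = 189 · P(hit 189 first) + 0 · P(hit 0 first) = 189 · (100/189) = 100.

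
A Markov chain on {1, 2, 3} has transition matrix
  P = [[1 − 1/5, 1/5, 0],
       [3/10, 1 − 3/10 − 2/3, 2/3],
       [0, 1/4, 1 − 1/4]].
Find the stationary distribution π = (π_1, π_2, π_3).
π = (9/31, 6/31, 16/31)

This is a birth-death chain on three states, which satisfies detailed balance: π_1 · P_{12} = π_2 · P_{21} and π_2 · P_{23} = π_3 · P_{32}.
From π_1 · 1/5 = π_2 · 3/10: π_2/π_1 = (1/5)/(3/10) = 2/3.
From π_2 · 2/3 = π_3 · 1/4: π_3/π_2 = (2/3)/(1/4) = 8/3.
Take π_1 proportional to 1; then unnormalized π = (1, 2/3, 16/9). Normalize by dividing by the sum 31/9:
  π = (9/31, 6/31, 16/31).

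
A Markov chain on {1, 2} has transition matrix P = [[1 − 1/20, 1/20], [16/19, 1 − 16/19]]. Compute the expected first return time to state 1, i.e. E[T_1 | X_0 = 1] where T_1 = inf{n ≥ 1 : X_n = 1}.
E[T_1 | X_0 = 1] = 1/π_1 = 339/320

For an irreducible recurrent Markov chain with stationary distribution π, E[T_i | X_0 = i] = 1/π_i (Kac's formula). Here π_1 = (16/19)/(1/20 + 16/19) = (16/19)/(339/380) = 320/339, so E[T_1 | X_0 = 1] = 1/π_1 = (1/20 + 16/19)/(16/19) = (339/380)/(16/19) = 339/320.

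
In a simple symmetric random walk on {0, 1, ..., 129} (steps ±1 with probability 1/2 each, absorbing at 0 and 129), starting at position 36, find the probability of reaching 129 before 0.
P(hit 129 before 0) = 36/129 = 12/43

Let u_k = P(hit 129 before 0 | start at k). Then u_0 = 0, u_129 = 1, and u_k = u_{k-1}/2 + u_{k+1}/2 for 1 ≤ k ≤ 128. This harmonic recurrence is solved by u_k = k/129, giving u_36 = 36/129 = 12/43.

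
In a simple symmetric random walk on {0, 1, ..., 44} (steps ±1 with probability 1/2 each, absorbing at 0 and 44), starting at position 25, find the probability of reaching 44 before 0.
P(hit 44 before 0) = 25/44

Let u_k = P(hit 44 before 0 | start at k). Then u_0 = 0, u_44 = 1, and u_k = u_{k-1}/2 + u_{k+1}/2 for 1 ≤ k ≤ 43. This harmonic recurrence is solved by u_k = k/44, giving u_25 = 25/44.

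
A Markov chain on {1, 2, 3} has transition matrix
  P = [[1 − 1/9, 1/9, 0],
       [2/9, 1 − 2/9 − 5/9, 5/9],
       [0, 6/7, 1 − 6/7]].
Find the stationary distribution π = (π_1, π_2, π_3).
π = (108/197, 54/197, 35/197)

This is a birth-death chain on three states, which satisfies detailed balance: π_1 · P_{12} = π_2 · P_{21} and π_2 · P_{23} = π_3 · P_{32}.
From π_1 · 1/9 = π_2 · 2/9: π_2/π_1 = (1/9)/(2/9) = 1/2.
From π_2 · 5/9 = π_3 · 6/7: π_3/π_2 = (5/9)/(6/7) = 35/54.
Take π_1 proportional to 1; then unnormalized π = (1, 1/2, 35/108). Normalize by dividing by the sum 197/108:
  π = (108/197, 54/197, 35/197).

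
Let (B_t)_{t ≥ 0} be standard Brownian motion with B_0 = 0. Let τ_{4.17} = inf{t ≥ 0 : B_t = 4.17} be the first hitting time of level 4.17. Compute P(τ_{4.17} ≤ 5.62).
P(τ_{4.17} ≤ 5.62) = 2(1 − Φ(4.17/√5.62)) = 2(1 − Φ(1.7590)) ≈ 0.0786

By the reflection principle for standard BM, P(τ_b ≤ t) = 2 · P(B_t ≥ b). Since B_t ~ N(0, t), P(B_t ≥ 4.17) = 1 − Φ(4.17/√t) = 1 − Φ(4.17/√5.62) = 1 − Φ(1.7590) ≈ 0.03929. Doubling: P(τ_{4.17} ≤ 5.62) ≈ 2 · 0.03929 = 0.07858 ≈ 0.0786.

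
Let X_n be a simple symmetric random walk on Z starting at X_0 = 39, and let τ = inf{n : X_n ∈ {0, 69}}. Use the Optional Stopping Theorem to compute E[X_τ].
E[X_τ] = 39

X_n is a martingale and τ is a bounded-mean stopping time (indeed τ is finite a.s. with bounded expectation since the walk is in a bounded region). By the OST, E[X_τ] = E[X_0] = 39. Equivalently: E[X_τ] = 69 · P(hit 69 first) + 0 · P(hit 0 first) = 69 · (39/69) = 39.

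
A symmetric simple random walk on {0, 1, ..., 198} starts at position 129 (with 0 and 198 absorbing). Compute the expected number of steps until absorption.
E[τ | X_0 = 129] = 8901

Let v_k = E[τ | X_0 = k]. Boundary: v_0 = v_198 = 0. Recurrence: v_k = 1 + (v_{k-1} + v_{k+1})/2 for 1 ≤ k ≤ 197. The particular solution to v_k − (v_{k-1} + v_{k+1})/2 = 1 is v_k = −k^2. Adding homogeneous solution A + B k and matching boundaries gives v_k = k (198 − k). Substituting k = 129: v_129 = 129 · 69 = 8901.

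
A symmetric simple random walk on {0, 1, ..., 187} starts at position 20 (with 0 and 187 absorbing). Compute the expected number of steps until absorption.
E[τ | X_0 = 20] = 3340

Let v_k = E[τ | X_0 = k]. Boundary: v_0 = v_187 = 0. Recurrence: v_k = 1 + (v_{k-1} + v_{k+1})/2 for 1 ≤ k ≤ 186. The particular solution to v_k − (v_{k-1} + v_{k+1})/2 = 1 is v_k = −k^2. Adding homogeneous solution A + B k and matching boundaries gives v_k = k (187 − k). Substituting k = 20: v_20 = 20 · 167 = 3340.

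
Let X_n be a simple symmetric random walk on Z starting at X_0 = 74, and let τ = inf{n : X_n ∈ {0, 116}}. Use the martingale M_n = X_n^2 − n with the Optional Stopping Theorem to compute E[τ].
E[τ] = 3108

M_n = X_n^2 − n is a martingale (since E[X_{n+1}^2 | F_n] = X_n^2 + 1). By OST (τ has finite mean in a bounded region), E[M_τ] = E[M_0] = X_0^2 − 0 = 74^2 = 5476. Also E[M_τ] = E[X_τ^2] − E[τ]. The walk exits at 0 or 116, with P(hit 116 first) = 74/116, so E[X_τ^2] = 116^2 · 74/116 + 0 = 8584. Thus E[τ] = E[X_τ^2] − E[M_τ] = 8584 − 5476 = 3108 = 74(116 − 74) = 3108.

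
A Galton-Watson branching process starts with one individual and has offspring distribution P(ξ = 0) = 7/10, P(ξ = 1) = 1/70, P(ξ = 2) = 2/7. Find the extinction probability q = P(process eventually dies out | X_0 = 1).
q = 1

Mean offspring μ = 0·7/10 + 1·1/70 + 2·2/7 = 41/70 ≤ 1. For μ ≤ 1 with offspring not concentrated at 1, the Galton-Watson process goes extinct almost surely, so q = 1.
(Algebraic check: The pgf is f(s) = 7/10 + 1/70·s + 2/7·s². The extinction probability q is the smallest fixed point of f in [0, 1]. Setting s = f(s):
  2/7·s² + (1/70 − 1)·s + 7/10 = 0
  2/7·s² − (7/10 + 2/7)·s + 7/10 = 0
which factors as (s − 1)·(2/7·s − 7/10) = 0, giving roots s = 1 and s = (7/10)/(2/7) = 49/20. Since 49/20 ≥ 1, the smallest root in [0, 1] is s = 1.)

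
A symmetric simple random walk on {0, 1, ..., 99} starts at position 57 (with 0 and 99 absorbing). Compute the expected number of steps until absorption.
E[τ | X_0 = 57] = 2394

Let v_k = E[τ | X_0 = k]. Boundary: v_0 = v_99 = 0. Recurrence: v_k = 1 + (v_{k-1} + v_{k+1})/2 for 1 ≤ k ≤ 98. The particular solution to v_k − (v_{k-1} + v_{k+1})/2 = 1 is v_k = −k^2. Adding homogeneous solution A + B k and matching boundaries gives v_k = k (99 − k). Substituting k = 57: v_57 = 57 · 42 = 2394.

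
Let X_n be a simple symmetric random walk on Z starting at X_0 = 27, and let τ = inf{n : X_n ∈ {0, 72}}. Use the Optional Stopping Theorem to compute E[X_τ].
E[X_τ] = 27

X_n is a martingale and τ is a bounded-mean stopping time (indeed τ is finite a.s. with bounded expectation since the walk is in a bounded region). By the OST, E[X_τ] = E[X_0] = 27. Equivalently: E[X_τ] = 72 · P(hit 72 first) + 0 · P(hit 0 first) = 72 · (27/72) = 27.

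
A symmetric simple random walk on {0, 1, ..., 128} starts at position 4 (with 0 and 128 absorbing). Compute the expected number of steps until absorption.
E[τ | X_0 = 4] = 496

Let v_k = E[τ | X_0 = k]. Boundary: v_0 = v_128 = 0. Recurrence: v_k = 1 + (v_{k-1} + v_{k+1})/2 for 1 ≤ k ≤ 127. The particular solution to v_k − (v_{k-1} + v_{k+1})/2 = 1 is v_k = −k^2. Adding homogeneous solution A + B k and matching boundaries gives v_k = k (128 − k). Substituting k = 4: v_4 = 4 · 124 = 496.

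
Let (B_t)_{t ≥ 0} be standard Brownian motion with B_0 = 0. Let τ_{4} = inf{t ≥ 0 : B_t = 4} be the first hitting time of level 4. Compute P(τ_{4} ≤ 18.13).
P(τ_{4} ≤ 18.13) = 2(1 − Φ(4/√18.13)) = 2(1 − Φ(0.9394)) ≈ 0.3475

By the reflection principle for standard BM, P(τ_b ≤ t) = 2 · P(B_t ≥ b). Since B_t ~ N(0, t), P(B_t ≥ 4) = 1 − Φ(4/√t) = 1 − Φ(4/√18.13) = 1 − Φ(0.9394) ≈ 0.17376. Doubling: P(τ_{4} ≤ 18.13) ≈ 2 · 0.17376 = 0.34752 ≈ 0.3475.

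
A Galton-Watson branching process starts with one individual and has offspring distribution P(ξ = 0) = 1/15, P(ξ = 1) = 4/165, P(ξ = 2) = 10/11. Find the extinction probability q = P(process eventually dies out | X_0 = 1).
q = 11/150

The pgf is f(s) = 1/15 + 4/165·s + 10/11·s². The extinction probability q is the smallest fixed point of f in [0, 1]. Setting s = f(s):
  10/11·s² + (4/165 − 1)·s + 1/15 = 0
  10/11·s² − (1/15 + 10/11)·s + 1/15 = 0
which factors as (s − 1)·(10/11·s − 1/15) = 0, giving roots s = 1 and s = (1/15)/(10/11) = 11/150.
Mean offspring μ = 4/165 + 2·10/11 = 304/165 > 1 (supercritical), so q < 1. The extinction probability is the smaller root: q = (1/15)/(10/11) = 11/150.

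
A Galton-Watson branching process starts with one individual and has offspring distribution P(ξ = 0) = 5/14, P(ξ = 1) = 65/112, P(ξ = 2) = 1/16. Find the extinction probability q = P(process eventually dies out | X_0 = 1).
q = 1

Mean offspring μ = 0·5/14 + 1·65/112 + 2·1/16 = 79/112 ≤ 1. For μ ≤ 1 with offspring not concentrated at 1, the Galton-Watson process goes extinct almost surely, so q = 1.
(Algebraic check: The pgf is f(s) = 5/14 + 65/112·s + 1/16·s². The extinction probability q is the smallest fixed point of f in [0, 1]. Setting s = f(s):
  1/16·s² + (65/112 − 1)·s + 5/14 = 0
  1/16·s² − (5/14 + 1/16)·s + 5/14 = 0
which factors as (s − 1)·(1/16·s − 5/14) = 0, giving roots s = 1 and s = (5/14)/(1/16) = 40/7. Since 40/7 ≥ 1, the smallest root in [0, 1] is s = 1.)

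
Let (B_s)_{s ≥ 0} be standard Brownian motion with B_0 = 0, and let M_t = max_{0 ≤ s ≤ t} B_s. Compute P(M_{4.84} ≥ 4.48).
P(M_{4.84} ≥ 4.48) = 2·P(B_{4.84} ≥ 4.48) = 2(1 − Φ(4.48/√4.84)) ≈ 0.0417

By the reflection principle for Brownian motion, P(M_t ≥ a) = 2 · P(B_t ≥ a) for a ≥ 0. Since B_t ~ N(0, t), P(B_t ≥ 4.48) = 1 − Φ(4.48/√t) = 1 − Φ(4.48/√4.84) = 1 − Φ(2.0364). So
  P(M_{4.84} ≥ 4.48) = 2(1 − Φ(2.0364)) ≈ 0.0417.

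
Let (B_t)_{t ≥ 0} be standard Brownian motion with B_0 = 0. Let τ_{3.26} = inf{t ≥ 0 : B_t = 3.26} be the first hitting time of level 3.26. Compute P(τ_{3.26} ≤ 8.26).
P(τ_{3.26} ≤ 8.26) = 2(1 − Φ(3.26/√8.26)) = 2(1 − Φ(1.1343)) ≈ 0.2567

By the reflection principle for standard BM, P(τ_b ≤ t) = 2 · P(B_t ≥ b). Since B_t ~ N(0, t), P(B_t ≥ 3.26) = 1 − Φ(3.26/√t) = 1 − Φ(3.26/√8.26) = 1 − Φ(1.1343) ≈ 0.12833. Doubling: P(τ_{3.26} ≤ 8.26) ≈ 2 · 0.12833 = 0.25666 ≈ 0.2567.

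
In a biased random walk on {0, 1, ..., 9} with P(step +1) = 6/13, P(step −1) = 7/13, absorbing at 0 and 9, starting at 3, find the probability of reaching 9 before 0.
P(hit 9 before 0) = (1 − (7/6)^3) / (1 − (7/6)^9) = 46656/238393

Let u_k denote P(reach 9 before 0 | start at k). Boundary: u_0 = 0, u_9 = 1. Recurrence: u_k = 6/13·u_{k+1} + 7/13·u_{k-1} for 1 ≤ k ≤ 8. Try u_k = A + B·r^k with r = q/p = (7/13)/(6/13) = 7/6. Substitution satisfies the recurrence; boundary conditions give:
  u_k = (1 − r^k) / (1 − r^N) = (1 − (7/6)^3) / (1 − (7/6)^9) = 46656/238393.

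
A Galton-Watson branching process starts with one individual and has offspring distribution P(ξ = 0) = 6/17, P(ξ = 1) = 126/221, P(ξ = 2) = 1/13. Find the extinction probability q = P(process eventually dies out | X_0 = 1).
q = 1

Mean offspring μ = 0·6/17 + 1·126/221 + 2·1/13 = 160/221 ≤ 1. For μ ≤ 1 with offspring not concentrated at 1, the Galton-Watson process goes extinct almost surely, so q = 1.
(Algebraic check: The pgf is f(s) = 6/17 + 126/221·s + 1/13·s². The extinction probability q is the smallest fixed point of f in [0, 1]. Setting s = f(s):
  1/13·s² + (126/221 − 1)·s + 6/17 = 0
  1/13·s² − (6/17 + 1/13)·s + 6/17 = 0
which factors as (s − 1)·(1/13·s − 6/17) = 0, giving roots s = 1 and s = (6/17)/(1/13) = 78/17. Since 78/17 ≥ 1, the smallest root in [0, 1] is s = 1.)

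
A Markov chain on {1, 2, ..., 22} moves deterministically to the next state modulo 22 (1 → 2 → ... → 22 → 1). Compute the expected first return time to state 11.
E[T_11 | X_0 = 11] = 22

The chain cycles deterministically, so starting at state 11 it returns in exactly 22 steps. Equivalently, the stationary distribution is uniform π_j = 1/22 for every state j, so by Kac's formula E[T_11] = 1/π_11 = 22.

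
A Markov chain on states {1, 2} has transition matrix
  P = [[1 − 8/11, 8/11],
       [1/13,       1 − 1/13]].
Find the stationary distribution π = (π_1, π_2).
π_1 = 11/115, π_2 = 104/115

Solve πP = π with π_1 + π_2 = 1. From πP = π: π_1 · (1 − 8/11) + π_2 · 1/13 = π_1 ⇒ π_2 · 1/13 = π_1 · 8/11 ⇒ π_2/π_1 = (8/11)/(1/13) = 104/11. Together with π_1 + π_2 = 1:
  π_1 = (1/13)/(8/11 + 1/13) = (1/13)/(115/143) = 11/115,
  π_2 = (8/11)/(8/11 + 1/13) = (8/11)/(115/143) = 104/115.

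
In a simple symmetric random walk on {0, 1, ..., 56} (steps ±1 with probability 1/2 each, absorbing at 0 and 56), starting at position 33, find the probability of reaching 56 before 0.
P(hit 56 before 0) = 33/56

Let u_k = P(hit 56 before 0 | start at k). Then u_0 = 0, u_56 = 1, and u_k = u_{k-1}/2 + u_{k+1}/2 for 1 ≤ k ≤ 55. This harmonic recurrence is solved by u_k = k/56, giving u_33 = 33/56.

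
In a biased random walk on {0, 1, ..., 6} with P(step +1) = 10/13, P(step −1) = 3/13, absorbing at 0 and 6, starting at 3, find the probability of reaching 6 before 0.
P(hit 6 before 0) = (1 − (3/10)^3) / (1 − (3/10)^6) = 1000/1027

Let u_k denote P(reach 6 before 0 | start at k). Boundary: u_0 = 0, u_6 = 1. Recurrence: u_k = 10/13·u_{k+1} + 3/13·u_{k-1} for 1 ≤ k ≤ 5. Try u_k = A + B·r^k with r = q/p = (3/13)/(10/13) = 3/10. Substitution satisfies the recurrence; boundary conditions give:
  u_k = (1 − r^k) / (1 − r^N) = (1 − (3/10)^3) / (1 − (3/10)^6) = 1000/1027.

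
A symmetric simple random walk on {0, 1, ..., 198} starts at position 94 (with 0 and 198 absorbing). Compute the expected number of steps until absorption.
E[τ | X_0 = 94] = 9776

Let v_k = E[τ | X_0 = k]. Boundary: v_0 = v_198 = 0. Recurrence: v_k = 1 + (v_{k-1} + v_{k+1})/2 for 1 ≤ k ≤ 197. The particular solution to v_k − (v_{k-1} + v_{k+1})/2 = 1 is v_k = −k^2. Adding homogeneous solution A + B k and matching boundaries gives v_k = k (198 − k). Substituting k = 94: v_94 = 94 · 104 = 9776.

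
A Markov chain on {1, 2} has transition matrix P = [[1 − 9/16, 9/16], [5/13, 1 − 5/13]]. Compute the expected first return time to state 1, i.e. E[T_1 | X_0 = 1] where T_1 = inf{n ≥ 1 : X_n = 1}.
E[T_1 | X_0 = 1] = 1/π_1 = 197/80

For an irreducible recurrent Markov chain with stationary distribution π, E[T_i | X_0 = i] = 1/π_i (Kac's formula). Here π_1 = (5/13)/(9/16 + 5/13) = (5/13)/(197/208) = 80/197, so E[T_1 | X_0 = 1] = 1/π_1 = (9/16 + 5/13)/(5/13) = (197/208)/(5/13) = 197/80.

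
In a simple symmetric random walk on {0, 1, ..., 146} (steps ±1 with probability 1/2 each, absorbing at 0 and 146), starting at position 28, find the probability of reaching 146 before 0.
P(hit 146 before 0) = 28/146 = 14/73

Let u_k = P(hit 146 before 0 | start at k). Then u_0 = 0, u_146 = 1, and u_k = u_{k-1}/2 + u_{k+1}/2 for 1 ≤ k ≤ 145. This harmonic recurrence is solved by u_k = k/146, giving u_28 = 28/146 = 14/73.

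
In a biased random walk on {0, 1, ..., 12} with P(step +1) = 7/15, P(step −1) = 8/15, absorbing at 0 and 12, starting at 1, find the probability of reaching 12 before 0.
P(hit 12 before 0) = (1 − (8/7)^1) / (1 − (8/7)^12) = 1977326743/54878189535

Let u_k denote P(reach 12 before 0 | start at k). Boundary: u_0 = 0, u_12 = 1. Recurrence: u_k = 7/15·u_{k+1} + 8/15·u_{k-1} for 1 ≤ k ≤ 11. Try u_k = A + B·r^k with r = q/p = (8/15)/(7/15) = 8/7. Substitution satisfies the recurrence; boundary conditions give:
  u_k = (1 − r^k) / (1 − r^N) = (1 − (8/7)^1) / (1 − (8/7)^12) = 1977326743/54878189535.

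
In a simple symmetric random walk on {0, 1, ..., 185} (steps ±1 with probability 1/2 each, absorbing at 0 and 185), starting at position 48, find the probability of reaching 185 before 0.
P(hit 185 before 0) = 48/185

Let u_k = P(hit 185 before 0 | start at k). Then u_0 = 0, u_185 = 1, and u_k = u_{k-1}/2 + u_{k+1}/2 for 1 ≤ k ≤ 184. This harmonic recurrence is solved by u_k = k/185, giving u_48 = 48/185.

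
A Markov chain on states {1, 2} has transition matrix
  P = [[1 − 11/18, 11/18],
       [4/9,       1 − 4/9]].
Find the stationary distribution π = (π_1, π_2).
π_1 = 8/19, π_2 = 11/19

Solve πP = π with π_1 + π_2 = 1. From πP = π: π_1 · (1 − 11/18) + π_2 · 4/9 = π_1 ⇒ π_2 · 4/9 = π_1 · 11/18 ⇒ π_2/π_1 = (11/18)/(4/9) = 11/8. Together with π_1 + π_2 = 1:
  π_1 = (4/9)/(11/18 + 4/9) = (4/9)/(19/18) = 8/19,
  π_2 = (11/18)/(11/18 + 4/9) = (11/18)/(19/18) = 11/19.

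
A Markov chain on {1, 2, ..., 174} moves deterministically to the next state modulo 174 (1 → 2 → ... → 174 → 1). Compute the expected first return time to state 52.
E[T_52 | X_0 = 52] = 174

The chain cycles deterministically, so starting at state 52 it returns in exactly 174 steps. Equivalently, the stationary distribution is uniform π_j = 1/174 for every state j, so by Kac's formula E[T_52] = 1/π_52 = 174.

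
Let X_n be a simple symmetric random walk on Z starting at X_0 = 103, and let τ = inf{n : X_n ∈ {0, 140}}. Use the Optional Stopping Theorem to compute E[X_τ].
E[X_τ] = 103

X_n is a martingale and τ is a bounded-mean stopping time (indeed τ is finite a.s. with bounded expectation since the walk is in a bounded region). By the OST, E[X_τ] = E[X_0] = 103. Equivalently: E[X_τ] = 140 · P(hit 140 first) + 0 · P(hit 0 first) = 140 · (103/140) = 103.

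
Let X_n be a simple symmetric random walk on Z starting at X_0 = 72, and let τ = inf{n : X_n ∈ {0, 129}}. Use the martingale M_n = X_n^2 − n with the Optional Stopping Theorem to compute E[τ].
E[τ] = 4104

M_n = X_n^2 − n is a martingale (since E[X_{n+1}^2 | F_n] = X_n^2 + 1). By OST (τ has finite mean in a bounded region), E[M_τ] = E[M_0] = X_0^2 − 0 = 72^2 = 5184. Also E[M_τ] = E[X_τ^2] − E[τ]. The walk exits at 0 or 129, with P(hit 129 first) = 72/129, so E[X_τ^2] = 129^2 · 72/129 + 0 = 9288. Thus E[τ] = E[X_τ^2] − E[M_τ] = 9288 − 5184 = 4104 = 72(129 − 72) = 4104.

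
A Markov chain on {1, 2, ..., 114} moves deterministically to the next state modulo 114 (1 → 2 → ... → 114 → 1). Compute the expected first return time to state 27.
E[T_27 | X_0 = 27] = 114

The chain cycles deterministically, so starting at state 27 it returns in exactly 114 steps. Equivalently, the stationary distribution is uniform π_j = 1/114 for every state j, so by Kac's formula E[T_27] = 1/π_27 = 114.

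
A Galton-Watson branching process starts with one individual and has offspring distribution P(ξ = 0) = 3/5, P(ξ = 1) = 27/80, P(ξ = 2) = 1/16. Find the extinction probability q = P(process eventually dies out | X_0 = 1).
q = 1

Mean offspring μ = 0·3/5 + 1·27/80 + 2·1/16 = 37/80 ≤ 1. For μ ≤ 1 with offspring not concentrated at 1, the Galton-Watson process goes extinct almost surely, so q = 1.
(Algebraic check: The pgf is f(s) = 3/5 + 27/80·s + 1/16·s². The extinction probability q is the smallest fixed point of f in [0, 1]. Setting s = f(s):
  1/16·s² + (27/80 − 1)·s + 3/5 = 0
  1/16·s² − (3/5 + 1/16)·s + 3/5 = 0
which factors as (s − 1)·(1/16·s − 3/5) = 0, giving roots s = 1 and s = (3/5)/(1/16) = 48/5. Since 48/5 ≥ 1, the smallest root in [0, 1] is s = 1.)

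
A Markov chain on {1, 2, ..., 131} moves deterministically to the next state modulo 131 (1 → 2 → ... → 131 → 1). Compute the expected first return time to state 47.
E[T_47 | X_0 = 47] = 131

The chain cycles deterministically, so starting at state 47 it returns in exactly 131 steps. Equivalently, the stationary distribution is uniform π_j = 1/131 for every state j, so by Kac's formula E[T_47] = 1/π_47 = 131.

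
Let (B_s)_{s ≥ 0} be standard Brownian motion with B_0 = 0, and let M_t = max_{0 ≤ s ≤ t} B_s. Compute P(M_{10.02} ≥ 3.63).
P(M_{10.02} ≥ 3.63) = 2·P(B_{10.02} ≥ 3.63) = 2(1 − Φ(3.63/√10.02)) ≈ 0.2515

By the reflection principle for Brownian motion, P(M_t ≥ a) = 2 · P(B_t ≥ a) for a ≥ 0. Since B_t ~ N(0, t), P(B_t ≥ 3.63) = 1 − Φ(3.63/√t) = 1 − Φ(3.63/√10.02) = 1 − Φ(1.1468). So
  P(M_{10.02} ≥ 3.63) = 2(1 − Φ(1.1468)) ≈ 0.2515.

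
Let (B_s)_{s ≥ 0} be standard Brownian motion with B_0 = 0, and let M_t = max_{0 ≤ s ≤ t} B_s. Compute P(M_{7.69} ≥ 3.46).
P(M_{7.69} ≥ 3.46) = 2·P(B_{7.69} ≥ 3.46) = 2(1 − Φ(3.46/√7.69)) ≈ 0.2121

By the reflection principle for Brownian motion, P(M_t ≥ a) = 2 · P(B_t ≥ a) for a ≥ 0. Since B_t ~ N(0, t), P(B_t ≥ 3.46) = 1 − Φ(3.46/√t) = 1 − Φ(3.46/√7.69) = 1 − Φ(1.2477). So
  P(M_{7.69} ≥ 3.46) = 2(1 − Φ(1.2477)) ≈ 0.2121.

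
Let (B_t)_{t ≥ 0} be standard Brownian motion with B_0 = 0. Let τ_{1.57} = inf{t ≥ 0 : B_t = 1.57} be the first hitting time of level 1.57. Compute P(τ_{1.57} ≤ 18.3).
P(τ_{1.57} ≤ 18.3) = 2(1 − Φ(1.57/√18.3)) = 2(1 − Φ(0.3670)) ≈ 0.7136

By the reflection principle for standard BM, P(τ_b ≤ t) = 2 · P(B_t ≥ b). Since B_t ~ N(0, t), P(B_t ≥ 1.57) = 1 − Φ(1.57/√t) = 1 − Φ(1.57/√18.3) = 1 − Φ(0.3670) ≈ 0.35681. Doubling: P(τ_{1.57} ≤ 18.3) ≈ 2 · 0.35681 = 0.71362 ≈ 0.7136.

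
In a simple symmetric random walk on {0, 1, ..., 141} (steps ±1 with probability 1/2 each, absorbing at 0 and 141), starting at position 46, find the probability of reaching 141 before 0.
P(hit 141 before 0) = 46/141

Let u_k = P(hit 141 before 0 | start at k). Then u_0 = 0, u_141 = 1, and u_k = u_{k-1}/2 + u_{k+1}/2 for 1 ≤ k ≤ 140. This harmonic recurrence is solved by u_k = k/141, giving u_46 = 46/141.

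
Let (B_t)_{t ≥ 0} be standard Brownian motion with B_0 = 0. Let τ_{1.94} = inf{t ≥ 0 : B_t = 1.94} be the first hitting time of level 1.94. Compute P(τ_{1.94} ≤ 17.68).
P(τ_{1.94} ≤ 17.68) = 2(1 − Φ(1.94/√17.68)) = 2(1 − Φ(0.4614)) ≈ 0.6445

By the reflection principle for standard BM, P(τ_b ≤ t) = 2 · P(B_t ≥ b). Since B_t ~ N(0, t), P(B_t ≥ 1.94) = 1 − Φ(1.94/√t) = 1 − Φ(1.94/√17.68) = 1 − Φ(0.4614) ≈ 0.32226. Doubling: P(τ_{1.94} ≤ 17.68) ≈ 2 · 0.32226 = 0.64452 ≈ 0.6445.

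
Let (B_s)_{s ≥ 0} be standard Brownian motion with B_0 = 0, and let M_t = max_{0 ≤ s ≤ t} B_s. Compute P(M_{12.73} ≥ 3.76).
P(M_{12.73} ≥ 3.76) = 2·P(B_{12.73} ≥ 3.76) = 2(1 − Φ(3.76/√12.73)) ≈ 0.2920

By the reflection principle for Brownian motion, P(M_t ≥ a) = 2 · P(B_t ≥ a) for a ≥ 0. Since B_t ~ N(0, t), P(B_t ≥ 3.76) = 1 − Φ(3.76/√t) = 1 − Φ(3.76/√12.73) = 1 − Φ(1.0538). So
  P(M_{12.73} ≥ 3.76) = 2(1 − Φ(1.0538)) ≈ 0.2920.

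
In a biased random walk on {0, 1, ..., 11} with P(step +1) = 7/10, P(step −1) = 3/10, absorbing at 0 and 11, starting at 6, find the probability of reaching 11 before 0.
P(hit 11 before 0) = (1 − (3/7)^6) / (1 − (3/7)^11) = 491268610/494287399

Let u_k denote P(reach 11 before 0 | start at k). Boundary: u_0 = 0, u_11 = 1. Recurrence: u_k = 7/10·u_{k+1} + 3/10·u_{k-1} for 1 ≤ k ≤ 10. Try u_k = A + B·r^k with r = q/p = (3/10)/(7/10) = 3/7. Substitution satisfies the recurrence; boundary conditions give:
  u_k = (1 − r^k) / (1 − r^N) = (1 − (3/7)^6) / (1 − (3/7)^11) = 491268610/494287399.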